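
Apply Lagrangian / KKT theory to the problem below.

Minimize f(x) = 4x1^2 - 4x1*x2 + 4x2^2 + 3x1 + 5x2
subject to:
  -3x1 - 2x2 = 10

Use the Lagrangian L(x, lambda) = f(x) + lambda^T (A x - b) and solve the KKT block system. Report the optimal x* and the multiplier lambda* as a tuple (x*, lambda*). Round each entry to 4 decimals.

Form the Lagrangian:
  L(x, lambda) = (1/2) x^T Q x + c^T x + lambda^T (A x - b)
Stationarity (grad_x L = 0): Q x + c + A^T lambda = 0.
Primal feasibility: A x = b.

This gives the KKT block system:
  [ Q   A^T ] [ x     ]   [-c ]
  [ A    0  ] [ lambda ] = [ b ]

Solving the linear system:
  x*      = (-1.9868, -2.0197)
  lambda* = (-1.6053)
  f(x*)   = -0.0033

x* = (-1.9868, -2.0197), lambda* = (-1.6053)


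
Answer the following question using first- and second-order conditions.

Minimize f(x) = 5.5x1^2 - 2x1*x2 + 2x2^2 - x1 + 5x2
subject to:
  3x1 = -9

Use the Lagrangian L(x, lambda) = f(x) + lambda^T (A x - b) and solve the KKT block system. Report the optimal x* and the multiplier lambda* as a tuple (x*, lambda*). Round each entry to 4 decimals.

Form the Lagrangian:
  L(x, lambda) = (1/2) x^T Q x + c^T x + lambda^T (A x - b)
Stationarity (grad_x L = 0): Q x + c + A^T lambda = 0.
Primal feasibility: A x = b.

This gives the KKT block system:
  [ Q   A^T ] [ x     ]   [-c ]
  [ A    0  ] [ lambda ] = [ b ]

Solving the linear system:
  x*      = (-3, -2.75)
  lambda* = (9.5)
  f(x*)   = 37.375

x* = (-3, -2.75), lambda* = (9.5)


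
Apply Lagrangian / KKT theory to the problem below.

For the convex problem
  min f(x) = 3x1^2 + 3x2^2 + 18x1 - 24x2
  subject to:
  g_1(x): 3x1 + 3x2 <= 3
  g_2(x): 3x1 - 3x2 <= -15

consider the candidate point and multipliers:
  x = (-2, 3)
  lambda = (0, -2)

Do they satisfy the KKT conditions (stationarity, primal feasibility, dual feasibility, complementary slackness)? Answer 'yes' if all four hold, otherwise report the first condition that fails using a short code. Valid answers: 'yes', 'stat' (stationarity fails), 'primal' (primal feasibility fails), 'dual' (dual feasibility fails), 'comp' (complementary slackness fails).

Gradient of f: grad f(x) = Q x + c = (6, -6)
Constraint values g_i(x) = a_i^T x - b_i:
  g_1((-2, 3)) = 0
  g_2((-2, 3)) = 0
Stationarity residual: grad f(x) + sum_i lambda_i a_i = (0, 0)
  -> stationarity OK
Primal feasibility (all g_i <= 0): OK
Dual feasibility (all lambda_i >= 0): FAILS
Complementary slackness (lambda_i * g_i(x) = 0 for all i): OK

Verdict: the first failing condition is dual_feasibility -> dual.

dual


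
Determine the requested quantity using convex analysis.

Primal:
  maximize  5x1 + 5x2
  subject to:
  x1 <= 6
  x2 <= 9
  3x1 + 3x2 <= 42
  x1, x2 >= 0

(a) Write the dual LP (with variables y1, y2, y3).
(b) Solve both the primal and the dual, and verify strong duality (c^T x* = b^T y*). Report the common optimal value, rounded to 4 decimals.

The standard primal-dual pair for 'max c^T x s.t. A x <= b, x >= 0' is:
  Dual:  min b^T y  s.t.  A^T y >= c,  y >= 0.

So the dual LP is:
  minimize  6y1 + 9y2 + 42y3
  subject to:
    y1 + 3y3 >= 5
    y2 + 3y3 >= 5
    y1, y2, y3 >= 0

Solving the primal: x* = (5, 9).
  primal value c^T x* = 70.
Solving the dual: y* = (0, 0, 1.6667).
  dual value b^T y* = 70.
Strong duality: c^T x* = b^T y*. Confirmed.

70


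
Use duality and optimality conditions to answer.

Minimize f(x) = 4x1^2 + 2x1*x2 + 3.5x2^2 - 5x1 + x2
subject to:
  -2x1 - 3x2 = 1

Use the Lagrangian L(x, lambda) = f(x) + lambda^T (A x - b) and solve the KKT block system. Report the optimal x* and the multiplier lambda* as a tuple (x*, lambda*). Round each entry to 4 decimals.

Form the Lagrangian:
  L(x, lambda) = (1/2) x^T Q x + c^T x + lambda^T (A x - b)
Stationarity (grad_x L = 0): Q x + c + A^T lambda = 0.
Primal feasibility: A x = b.

This gives the KKT block system:
  [ Q   A^T ] [ x     ]   [-c ]
  [ A    0  ] [ lambda ] = [ b ]

Solving the linear system:
  x*      = (0.5658, -0.7105)
  lambda* = (-0.9474)
  f(x*)   = -1.2961

x* = (0.5658, -0.7105), lambda* = (-0.9474)


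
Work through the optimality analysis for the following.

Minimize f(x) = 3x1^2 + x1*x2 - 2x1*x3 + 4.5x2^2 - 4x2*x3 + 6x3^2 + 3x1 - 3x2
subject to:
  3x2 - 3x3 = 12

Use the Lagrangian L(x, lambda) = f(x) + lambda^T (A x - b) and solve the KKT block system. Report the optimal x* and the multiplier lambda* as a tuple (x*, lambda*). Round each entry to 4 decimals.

Form the Lagrangian:
  L(x, lambda) = (1/2) x^T Q x + c^T x + lambda^T (A x - b)
Stationarity (grad_x L = 0): Q x + c + A^T lambda = 0.
Primal feasibility: A x = b.

This gives the KKT block system:
  [ Q   A^T ] [ x     ]   [-c ]
  [ A    0  ] [ lambda ] = [ b ]

Solving the linear system:
  x*      = (-1.4026, 2.5844, -1.4156)
  lambda* = (-8.1732)
  f(x*)   = 43.0584

x* = (-1.4026, 2.5844, -1.4156), lambda* = (-8.1732)


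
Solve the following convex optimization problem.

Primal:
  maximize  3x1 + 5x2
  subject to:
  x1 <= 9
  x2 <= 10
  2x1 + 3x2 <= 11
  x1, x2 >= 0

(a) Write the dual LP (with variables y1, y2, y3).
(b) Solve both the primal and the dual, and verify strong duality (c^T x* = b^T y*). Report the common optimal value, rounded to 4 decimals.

The standard primal-dual pair for 'max c^T x s.t. A x <= b, x >= 0' is:
  Dual:  min b^T y  s.t.  A^T y >= c,  y >= 0.

So the dual LP is:
  minimize  9y1 + 10y2 + 11y3
  subject to:
    y1 + 2y3 >= 3
    y2 + 3y3 >= 5
    y1, y2, y3 >= 0

Solving the primal: x* = (0, 3.6667).
  primal value c^T x* = 18.3333.
Solving the dual: y* = (0, 0, 1.6667).
  dual value b^T y* = 18.3333.
Strong duality: c^T x* = b^T y*. Confirmed.

18.3333


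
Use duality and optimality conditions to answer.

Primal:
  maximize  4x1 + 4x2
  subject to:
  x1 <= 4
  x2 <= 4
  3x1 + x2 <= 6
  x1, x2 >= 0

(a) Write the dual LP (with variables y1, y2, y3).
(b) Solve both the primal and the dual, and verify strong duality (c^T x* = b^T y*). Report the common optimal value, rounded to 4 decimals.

The standard primal-dual pair for 'max c^T x s.t. A x <= b, x >= 0' is:
  Dual:  min b^T y  s.t.  A^T y >= c,  y >= 0.

So the dual LP is:
  minimize  4y1 + 4y2 + 6y3
  subject to:
    y1 + 3y3 >= 4
    y2 + y3 >= 4
    y1, y2, y3 >= 0

Solving the primal: x* = (0.6667, 4).
  primal value c^T x* = 18.6667.
Solving the dual: y* = (0, 2.6667, 1.3333).
  dual value b^T y* = 18.6667.
Strong duality: c^T x* = b^T y*. Confirmed.

18.6667


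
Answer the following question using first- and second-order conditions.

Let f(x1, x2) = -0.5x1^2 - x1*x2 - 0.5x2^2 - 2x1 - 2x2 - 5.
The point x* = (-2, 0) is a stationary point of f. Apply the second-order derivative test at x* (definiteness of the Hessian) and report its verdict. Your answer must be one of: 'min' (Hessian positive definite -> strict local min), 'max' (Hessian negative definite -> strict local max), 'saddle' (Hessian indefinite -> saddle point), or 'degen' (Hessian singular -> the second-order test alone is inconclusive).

Compute the Hessian H = grad^2 f:
  H = [[-1, -1], [-1, -1]]
Verify stationarity: grad f(x*) = H x* + g = (0, 0).
Eigenvalues of H: -2, 0.
H has a zero eigenvalue (singular; negative semidefinite but not definite), so H is neither positive definite, negative definite, nor indefinite. The second-order test alone is inconclusive -> degen.
(Indeed, f is constant along the null direction of H through x*, so x* is not a strict local extremum.)

degen


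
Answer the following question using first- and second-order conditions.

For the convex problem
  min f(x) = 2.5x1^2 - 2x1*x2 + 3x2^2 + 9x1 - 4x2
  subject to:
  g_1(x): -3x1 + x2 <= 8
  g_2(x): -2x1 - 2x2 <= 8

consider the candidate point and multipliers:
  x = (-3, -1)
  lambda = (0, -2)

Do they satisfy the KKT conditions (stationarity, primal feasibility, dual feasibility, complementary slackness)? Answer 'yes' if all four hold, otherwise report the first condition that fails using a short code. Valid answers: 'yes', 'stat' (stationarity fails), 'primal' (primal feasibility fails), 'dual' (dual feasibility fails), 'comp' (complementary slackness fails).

Gradient of f: grad f(x) = Q x + c = (-4, -4)
Constraint values g_i(x) = a_i^T x - b_i:
  g_1((-3, -1)) = 0
  g_2((-3, -1)) = 0
Stationarity residual: grad f(x) + sum_i lambda_i a_i = (0, 0)
  -> stationarity OK
Primal feasibility (all g_i <= 0): OK
Dual feasibility (all lambda_i >= 0): FAILS
Complementary slackness (lambda_i * g_i(x) = 0 for all i): OK

Verdict: the first failing condition is dual_feasibility -> dual.

dual


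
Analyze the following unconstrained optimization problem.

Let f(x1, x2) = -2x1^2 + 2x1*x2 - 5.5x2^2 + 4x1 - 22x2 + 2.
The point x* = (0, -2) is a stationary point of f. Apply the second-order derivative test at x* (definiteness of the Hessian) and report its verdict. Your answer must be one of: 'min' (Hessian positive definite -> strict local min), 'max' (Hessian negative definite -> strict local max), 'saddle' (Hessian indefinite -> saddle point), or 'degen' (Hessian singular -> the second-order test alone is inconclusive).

Compute the Hessian H = grad^2 f:
  H = [[-4, 2], [2, -11]]
Verify stationarity: grad f(x*) = H x* + g = (0, 0).
Eigenvalues of H: -11.5311, -3.4689.
Both eigenvalues < 0, so H is negative definite -> x* is a strict local max.

max


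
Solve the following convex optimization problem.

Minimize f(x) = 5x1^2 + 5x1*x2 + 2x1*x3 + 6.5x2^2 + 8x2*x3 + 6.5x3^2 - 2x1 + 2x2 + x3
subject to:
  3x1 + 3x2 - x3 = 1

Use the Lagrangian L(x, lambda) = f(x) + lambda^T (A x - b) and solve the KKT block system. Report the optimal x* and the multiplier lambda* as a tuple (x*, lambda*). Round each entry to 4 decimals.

Form the Lagrangian:
  L(x, lambda) = (1/2) x^T Q x + c^T x + lambda^T (A x - b)
Stationarity (grad_x L = 0): Q x + c + A^T lambda = 0.
Primal feasibility: A x = b.

This gives the KKT block system:
  [ Q   A^T ] [ x     ]   [-c ]
  [ A    0  ] [ lambda ] = [ b ]

Solving the linear system:
  x*      = (0.4493, -0.1477, -0.0952)
  lambda* = (-0.5214)
  f(x*)   = -0.384

x* = (0.4493, -0.1477, -0.0952), lambda* = (-0.5214)


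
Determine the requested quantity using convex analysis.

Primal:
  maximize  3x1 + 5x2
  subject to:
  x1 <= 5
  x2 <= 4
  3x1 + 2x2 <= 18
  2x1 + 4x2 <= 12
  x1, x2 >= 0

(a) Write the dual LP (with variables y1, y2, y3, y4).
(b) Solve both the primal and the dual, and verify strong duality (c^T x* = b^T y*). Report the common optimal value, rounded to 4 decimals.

The standard primal-dual pair for 'max c^T x s.t. A x <= b, x >= 0' is:
  Dual:  min b^T y  s.t.  A^T y >= c,  y >= 0.

So the dual LP is:
  minimize  5y1 + 4y2 + 18y3 + 12y4
  subject to:
    y1 + 3y3 + 2y4 >= 3
    y2 + 2y3 + 4y4 >= 5
    y1, y2, y3, y4 >= 0

Solving the primal: x* = (5, 0.5).
  primal value c^T x* = 17.5.
Solving the dual: y* = (0.5, 0, 0, 1.25).
  dual value b^T y* = 17.5.
Strong duality: c^T x* = b^T y*. Confirmed.

17.5


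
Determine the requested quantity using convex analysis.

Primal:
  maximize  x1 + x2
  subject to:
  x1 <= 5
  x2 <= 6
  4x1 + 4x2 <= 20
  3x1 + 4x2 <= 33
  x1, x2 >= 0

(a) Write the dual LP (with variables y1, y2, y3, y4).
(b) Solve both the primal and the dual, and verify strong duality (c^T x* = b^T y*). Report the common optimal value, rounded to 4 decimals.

The standard primal-dual pair for 'max c^T x s.t. A x <= b, x >= 0' is:
  Dual:  min b^T y  s.t.  A^T y >= c,  y >= 0.

So the dual LP is:
  minimize  5y1 + 6y2 + 20y3 + 33y4
  subject to:
    y1 + 4y3 + 3y4 >= 1
    y2 + 4y3 + 4y4 >= 1
    y1, y2, y3, y4 >= 0

Solving the primal: x* = (5, 0).
  primal value c^T x* = 5.
Solving the dual: y* = (0, 0, 0.25, 0).
  dual value b^T y* = 5.
Strong duality: c^T x* = b^T y*. Confirmed.

5


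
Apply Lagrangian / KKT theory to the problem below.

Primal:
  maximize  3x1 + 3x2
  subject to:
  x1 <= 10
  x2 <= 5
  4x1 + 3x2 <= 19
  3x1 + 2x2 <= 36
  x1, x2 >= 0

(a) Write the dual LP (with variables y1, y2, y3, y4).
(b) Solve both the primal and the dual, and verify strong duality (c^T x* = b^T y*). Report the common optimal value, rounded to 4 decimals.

The standard primal-dual pair for 'max c^T x s.t. A x <= b, x >= 0' is:
  Dual:  min b^T y  s.t.  A^T y >= c,  y >= 0.

So the dual LP is:
  minimize  10y1 + 5y2 + 19y3 + 36y4
  subject to:
    y1 + 4y3 + 3y4 >= 3
    y2 + 3y3 + 2y4 >= 3
    y1, y2, y3, y4 >= 0

Solving the primal: x* = (1, 5).
  primal value c^T x* = 18.
Solving the dual: y* = (0, 0.75, 0.75, 0).
  dual value b^T y* = 18.
Strong duality: c^T x* = b^T y*. Confirmed.

18


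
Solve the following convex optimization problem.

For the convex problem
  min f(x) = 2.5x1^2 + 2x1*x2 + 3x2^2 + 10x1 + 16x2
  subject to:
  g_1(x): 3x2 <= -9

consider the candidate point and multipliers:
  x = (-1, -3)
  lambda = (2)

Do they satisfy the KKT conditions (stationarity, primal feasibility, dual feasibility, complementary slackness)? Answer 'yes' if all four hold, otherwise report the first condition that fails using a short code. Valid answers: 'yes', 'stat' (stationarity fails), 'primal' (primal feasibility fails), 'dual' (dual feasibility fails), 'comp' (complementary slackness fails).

Gradient of f: grad f(x) = Q x + c = (-1, -4)
Constraint values g_i(x) = a_i^T x - b_i:
  g_1((-1, -3)) = 0
Stationarity residual: grad f(x) + sum_i lambda_i a_i = (-1, 2)
  -> stationarity FAILS
Primal feasibility (all g_i <= 0): OK
Dual feasibility (all lambda_i >= 0): OK
Complementary slackness (lambda_i * g_i(x) = 0 for all i): OK

Verdict: the first failing condition is stationarity -> stat.

stat


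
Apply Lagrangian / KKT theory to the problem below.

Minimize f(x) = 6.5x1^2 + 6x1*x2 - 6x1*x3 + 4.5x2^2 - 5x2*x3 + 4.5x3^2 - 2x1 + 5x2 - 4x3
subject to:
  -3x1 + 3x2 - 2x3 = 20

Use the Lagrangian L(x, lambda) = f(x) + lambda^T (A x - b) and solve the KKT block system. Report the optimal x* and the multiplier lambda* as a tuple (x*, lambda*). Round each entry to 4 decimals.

Form the Lagrangian:
  L(x, lambda) = (1/2) x^T Q x + c^T x + lambda^T (A x - b)
Stationarity (grad_x L = 0): Q x + c + A^T lambda = 0.
Primal feasibility: A x = b.

This gives the KKT block system:
  [ Q   A^T ] [ x     ]   [-c ]
  [ A    0  ] [ lambda ] = [ b ]

Solving the linear system:
  x*      = (-3.0715, 2.6402, -1.4323)
  lambda* = (-5.8315)
  f(x*)   = 70.852

x* = (-3.0715, 2.6402, -1.4323), lambda* = (-5.8315)


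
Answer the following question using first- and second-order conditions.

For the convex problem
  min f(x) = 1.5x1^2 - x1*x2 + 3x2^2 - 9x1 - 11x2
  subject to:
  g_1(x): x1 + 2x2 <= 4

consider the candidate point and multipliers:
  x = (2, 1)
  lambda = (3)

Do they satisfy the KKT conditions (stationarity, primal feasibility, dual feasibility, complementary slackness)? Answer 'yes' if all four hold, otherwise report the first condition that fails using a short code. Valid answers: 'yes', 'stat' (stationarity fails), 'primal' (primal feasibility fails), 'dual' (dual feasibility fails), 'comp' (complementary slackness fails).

Gradient of f: grad f(x) = Q x + c = (-4, -7)
Constraint values g_i(x) = a_i^T x - b_i:
  g_1((2, 1)) = 0
Stationarity residual: grad f(x) + sum_i lambda_i a_i = (-1, -1)
  -> stationarity FAILS
Primal feasibility (all g_i <= 0): OK
Dual feasibility (all lambda_i >= 0): OK
Complementary slackness (lambda_i * g_i(x) = 0 for all i): OK

Verdict: the first failing condition is stationarity -> stat.

stat


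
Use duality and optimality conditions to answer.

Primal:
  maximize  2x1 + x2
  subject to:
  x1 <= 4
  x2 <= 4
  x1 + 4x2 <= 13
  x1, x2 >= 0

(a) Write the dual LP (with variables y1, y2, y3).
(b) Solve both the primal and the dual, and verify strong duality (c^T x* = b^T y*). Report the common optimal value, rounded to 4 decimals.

The standard primal-dual pair for 'max c^T x s.t. A x <= b, x >= 0' is:
  Dual:  min b^T y  s.t.  A^T y >= c,  y >= 0.

So the dual LP is:
  minimize  4y1 + 4y2 + 13y3
  subject to:
    y1 + y3 >= 2
    y2 + 4y3 >= 1
    y1, y2, y3 >= 0

Solving the primal: x* = (4, 2.25).
  primal value c^T x* = 10.25.
Solving the dual: y* = (1.75, 0, 0.25).
  dual value b^T y* = 10.25.
Strong duality: c^T x* = b^T y*. Confirmed.

10.25


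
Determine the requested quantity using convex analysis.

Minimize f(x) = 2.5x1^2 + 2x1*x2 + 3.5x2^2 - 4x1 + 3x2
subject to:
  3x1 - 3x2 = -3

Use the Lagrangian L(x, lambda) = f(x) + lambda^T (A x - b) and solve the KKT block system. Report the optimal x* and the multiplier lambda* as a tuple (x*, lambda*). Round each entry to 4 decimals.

Form the Lagrangian:
  L(x, lambda) = (1/2) x^T Q x + c^T x + lambda^T (A x - b)
Stationarity (grad_x L = 0): Q x + c + A^T lambda = 0.
Primal feasibility: A x = b.

This gives the KKT block system:
  [ Q   A^T ] [ x     ]   [-c ]
  [ A    0  ] [ lambda ] = [ b ]

Solving the linear system:
  x*      = (-0.5, 0.5)
  lambda* = (1.8333)
  f(x*)   = 4.5

x* = (-0.5, 0.5), lambda* = (1.8333)


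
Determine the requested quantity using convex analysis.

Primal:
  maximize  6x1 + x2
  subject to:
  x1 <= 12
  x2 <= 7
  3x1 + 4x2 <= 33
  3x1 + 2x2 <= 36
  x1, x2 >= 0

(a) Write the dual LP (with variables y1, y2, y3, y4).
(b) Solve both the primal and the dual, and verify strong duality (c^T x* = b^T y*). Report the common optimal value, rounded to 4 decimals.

The standard primal-dual pair for 'max c^T x s.t. A x <= b, x >= 0' is:
  Dual:  min b^T y  s.t.  A^T y >= c,  y >= 0.

So the dual LP is:
  minimize  12y1 + 7y2 + 33y3 + 36y4
  subject to:
    y1 + 3y3 + 3y4 >= 6
    y2 + 4y3 + 2y4 >= 1
    y1, y2, y3, y4 >= 0

Solving the primal: x* = (11, 0).
  primal value c^T x* = 66.
Solving the dual: y* = (0, 0, 2, 0).
  dual value b^T y* = 66.
Strong duality: c^T x* = b^T y*. Confirmed.

66


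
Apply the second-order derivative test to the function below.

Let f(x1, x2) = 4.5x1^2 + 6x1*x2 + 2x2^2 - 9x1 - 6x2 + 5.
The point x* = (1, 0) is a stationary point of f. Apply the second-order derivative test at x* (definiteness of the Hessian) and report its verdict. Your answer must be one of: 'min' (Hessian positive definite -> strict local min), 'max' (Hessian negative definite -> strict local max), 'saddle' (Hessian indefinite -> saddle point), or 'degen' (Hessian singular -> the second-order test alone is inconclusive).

Compute the Hessian H = grad^2 f:
  H = [[9, 6], [6, 4]]
Verify stationarity: grad f(x*) = H x* + g = (0, 0).
Eigenvalues of H: 0, 13.
H has a zero eigenvalue (singular; positive semidefinite but not definite), so H is neither positive definite, negative definite, nor indefinite. The second-order test alone is inconclusive -> degen.
(Indeed, f is constant along the null direction of H through x*, so x* is not a strict local extremum.)

degen


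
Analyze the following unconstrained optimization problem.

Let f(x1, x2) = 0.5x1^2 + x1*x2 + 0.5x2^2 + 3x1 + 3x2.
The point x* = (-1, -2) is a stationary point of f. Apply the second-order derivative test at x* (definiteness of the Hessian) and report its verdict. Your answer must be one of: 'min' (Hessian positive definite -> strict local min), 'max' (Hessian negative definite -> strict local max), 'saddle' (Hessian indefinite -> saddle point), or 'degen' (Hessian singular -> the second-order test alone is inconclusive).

Compute the Hessian H = grad^2 f:
  H = [[1, 1], [1, 1]]
Verify stationarity: grad f(x*) = H x* + g = (0, 0).
Eigenvalues of H: 0, 2.
H has a zero eigenvalue (singular; positive semidefinite but not definite), so H is neither positive definite, negative definite, nor indefinite. The second-order test alone is inconclusive -> degen.
(Indeed, f is constant along the null direction of H through x*, so x* is not a strict local extremum.)

degen


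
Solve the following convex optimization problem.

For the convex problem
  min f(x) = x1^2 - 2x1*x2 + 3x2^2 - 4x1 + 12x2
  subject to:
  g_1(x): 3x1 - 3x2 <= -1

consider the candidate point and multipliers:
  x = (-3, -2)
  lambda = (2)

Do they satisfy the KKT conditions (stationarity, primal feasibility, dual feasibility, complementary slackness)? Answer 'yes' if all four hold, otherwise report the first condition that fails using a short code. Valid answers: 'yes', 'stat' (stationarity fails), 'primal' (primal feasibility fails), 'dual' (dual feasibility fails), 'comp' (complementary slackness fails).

Gradient of f: grad f(x) = Q x + c = (-6, 6)
Constraint values g_i(x) = a_i^T x - b_i:
  g_1((-3, -2)) = -2
Stationarity residual: grad f(x) + sum_i lambda_i a_i = (0, 0)
  -> stationarity OK
Primal feasibility (all g_i <= 0): OK
Dual feasibility (all lambda_i >= 0): OK
Complementary slackness (lambda_i * g_i(x) = 0 for all i): FAILS

Verdict: the first failing condition is complementary_slackness -> comp.

comp


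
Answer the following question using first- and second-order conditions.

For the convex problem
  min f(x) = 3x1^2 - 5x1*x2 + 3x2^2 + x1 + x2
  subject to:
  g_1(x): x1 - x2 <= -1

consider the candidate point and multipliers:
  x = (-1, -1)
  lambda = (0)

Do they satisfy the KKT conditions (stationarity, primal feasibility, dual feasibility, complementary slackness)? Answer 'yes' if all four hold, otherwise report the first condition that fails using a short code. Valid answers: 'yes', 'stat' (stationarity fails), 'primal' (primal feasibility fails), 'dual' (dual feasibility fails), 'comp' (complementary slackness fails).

Gradient of f: grad f(x) = Q x + c = (0, 0)
Constraint values g_i(x) = a_i^T x - b_i:
  g_1((-1, -1)) = 1
Stationarity residual: grad f(x) + sum_i lambda_i a_i = (0, 0)
  -> stationarity OK
Primal feasibility (all g_i <= 0): FAILS
Dual feasibility (all lambda_i >= 0): OK
Complementary slackness (lambda_i * g_i(x) = 0 for all i): OK

Verdict: the first failing condition is primal_feasibility -> primal.

primal


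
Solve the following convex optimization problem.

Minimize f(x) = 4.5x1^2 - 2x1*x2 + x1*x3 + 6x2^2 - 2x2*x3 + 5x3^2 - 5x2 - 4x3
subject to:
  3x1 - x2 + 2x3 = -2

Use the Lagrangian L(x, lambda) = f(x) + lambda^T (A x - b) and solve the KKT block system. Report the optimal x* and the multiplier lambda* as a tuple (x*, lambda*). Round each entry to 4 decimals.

Form the Lagrangian:
  L(x, lambda) = (1/2) x^T Q x + c^T x + lambda^T (A x - b)
Stationarity (grad_x L = 0): Q x + c + A^T lambda = 0.
Primal feasibility: A x = b.

This gives the KKT block system:
  [ Q   A^T ] [ x     ]   [-c ]
  [ A    0  ] [ lambda ] = [ b ]

Solving the linear system:
  x*      = (-0.5933, 0.5152, 0.1475)
  lambda* = (2.0742)
  f(x*)   = 0.491

x* = (-0.5933, 0.5152, 0.1475), lambda* = (2.0742)


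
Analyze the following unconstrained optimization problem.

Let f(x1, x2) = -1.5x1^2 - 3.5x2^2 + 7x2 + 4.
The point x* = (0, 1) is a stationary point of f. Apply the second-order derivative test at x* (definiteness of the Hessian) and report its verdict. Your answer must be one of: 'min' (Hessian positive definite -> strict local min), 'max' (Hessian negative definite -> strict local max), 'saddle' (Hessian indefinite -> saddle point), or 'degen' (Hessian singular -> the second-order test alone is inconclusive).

Compute the Hessian H = grad^2 f:
  H = [[-3, 0], [0, -7]]
Verify stationarity: grad f(x*) = H x* + g = (0, 0).
Eigenvalues of H: -7, -3.
Both eigenvalues < 0, so H is negative definite -> x* is a strict local max.

max


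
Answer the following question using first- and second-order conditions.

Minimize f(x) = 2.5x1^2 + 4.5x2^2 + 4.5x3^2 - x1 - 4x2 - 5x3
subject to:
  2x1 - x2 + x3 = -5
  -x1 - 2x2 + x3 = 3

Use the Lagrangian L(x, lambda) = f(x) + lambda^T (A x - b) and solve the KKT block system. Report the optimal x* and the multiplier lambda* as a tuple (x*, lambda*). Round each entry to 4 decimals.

Form the Lagrangian:
  L(x, lambda) = (1/2) x^T Q x + c^T x + lambda^T (A x - b)
Stationarity (grad_x L = 0): Q x + c + A^T lambda = 0.
Primal feasibility: A x = b.

This gives the KKT block system:
  [ Q   A^T ] [ x     ]   [-c ]
  [ A    0  ] [ lambda ] = [ b ]

Solving the linear system:
  x*      = (-2.6913, 0.074, 0.4566)
  lambda* = (5.1158, -4.2251)
  f(x*)   = 19.1833

x* = (-2.6913, 0.074, 0.4566), lambda* = (5.1158, -4.2251)


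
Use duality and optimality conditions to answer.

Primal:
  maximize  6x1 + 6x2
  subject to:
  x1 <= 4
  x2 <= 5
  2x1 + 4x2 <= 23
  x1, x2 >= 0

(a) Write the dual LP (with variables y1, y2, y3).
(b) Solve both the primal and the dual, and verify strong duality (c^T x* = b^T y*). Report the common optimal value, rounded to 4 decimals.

The standard primal-dual pair for 'max c^T x s.t. A x <= b, x >= 0' is:
  Dual:  min b^T y  s.t.  A^T y >= c,  y >= 0.

So the dual LP is:
  minimize  4y1 + 5y2 + 23y3
  subject to:
    y1 + 2y3 >= 6
    y2 + 4y3 >= 6
    y1, y2, y3 >= 0

Solving the primal: x* = (4, 3.75).
  primal value c^T x* = 46.5.
Solving the dual: y* = (3, 0, 1.5).
  dual value b^T y* = 46.5.
Strong duality: c^T x* = b^T y*. Confirmed.

46.5


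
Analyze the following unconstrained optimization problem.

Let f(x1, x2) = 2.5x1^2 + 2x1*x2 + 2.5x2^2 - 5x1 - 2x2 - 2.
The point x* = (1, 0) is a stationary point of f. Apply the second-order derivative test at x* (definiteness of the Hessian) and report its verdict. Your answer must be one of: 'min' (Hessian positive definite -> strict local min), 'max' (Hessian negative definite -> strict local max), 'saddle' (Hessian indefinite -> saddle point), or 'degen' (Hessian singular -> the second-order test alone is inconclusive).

Compute the Hessian H = grad^2 f:
  H = [[5, 2], [2, 5]]
Verify stationarity: grad f(x*) = H x* + g = (0, 0).
Eigenvalues of H: 3, 7.
Both eigenvalues > 0, so H is positive definite -> x* is a strict local min.

min


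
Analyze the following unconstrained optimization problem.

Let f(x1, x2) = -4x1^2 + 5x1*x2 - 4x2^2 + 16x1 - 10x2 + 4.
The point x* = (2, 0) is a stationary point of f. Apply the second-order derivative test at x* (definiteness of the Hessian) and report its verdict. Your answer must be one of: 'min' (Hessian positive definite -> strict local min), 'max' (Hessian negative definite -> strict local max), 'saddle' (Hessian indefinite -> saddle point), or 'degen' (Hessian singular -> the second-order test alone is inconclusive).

Compute the Hessian H = grad^2 f:
  H = [[-8, 5], [5, -8]]
Verify stationarity: grad f(x*) = H x* + g = (0, 0).
Eigenvalues of H: -13, -3.
Both eigenvalues < 0, so H is negative definite -> x* is a strict local max.

max


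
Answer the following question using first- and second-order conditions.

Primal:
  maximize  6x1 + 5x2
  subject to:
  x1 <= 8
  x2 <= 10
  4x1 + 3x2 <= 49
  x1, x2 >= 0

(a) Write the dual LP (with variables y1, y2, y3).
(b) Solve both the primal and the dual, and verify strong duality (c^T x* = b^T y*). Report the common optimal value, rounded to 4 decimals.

The standard primal-dual pair for 'max c^T x s.t. A x <= b, x >= 0' is:
  Dual:  min b^T y  s.t.  A^T y >= c,  y >= 0.

So the dual LP is:
  minimize  8y1 + 10y2 + 49y3
  subject to:
    y1 + 4y3 >= 6
    y2 + 3y3 >= 5
    y1, y2, y3 >= 0

Solving the primal: x* = (4.75, 10).
  primal value c^T x* = 78.5.
Solving the dual: y* = (0, 0.5, 1.5).
  dual value b^T y* = 78.5.
Strong duality: c^T x* = b^T y*. Confirmed.

78.5


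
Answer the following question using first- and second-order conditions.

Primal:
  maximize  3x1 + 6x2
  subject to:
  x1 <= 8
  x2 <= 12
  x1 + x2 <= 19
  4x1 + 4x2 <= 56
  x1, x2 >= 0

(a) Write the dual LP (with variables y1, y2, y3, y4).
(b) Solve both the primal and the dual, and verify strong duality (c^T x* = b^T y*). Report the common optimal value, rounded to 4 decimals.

The standard primal-dual pair for 'max c^T x s.t. A x <= b, x >= 0' is:
  Dual:  min b^T y  s.t.  A^T y >= c,  y >= 0.

So the dual LP is:
  minimize  8y1 + 12y2 + 19y3 + 56y4
  subject to:
    y1 + y3 + 4y4 >= 3
    y2 + y3 + 4y4 >= 6
    y1, y2, y3, y4 >= 0

Solving the primal: x* = (2, 12).
  primal value c^T x* = 78.
Solving the dual: y* = (0, 3, 0, 0.75).
  dual value b^T y* = 78.
Strong duality: c^T x* = b^T y*. Confirmed.

78


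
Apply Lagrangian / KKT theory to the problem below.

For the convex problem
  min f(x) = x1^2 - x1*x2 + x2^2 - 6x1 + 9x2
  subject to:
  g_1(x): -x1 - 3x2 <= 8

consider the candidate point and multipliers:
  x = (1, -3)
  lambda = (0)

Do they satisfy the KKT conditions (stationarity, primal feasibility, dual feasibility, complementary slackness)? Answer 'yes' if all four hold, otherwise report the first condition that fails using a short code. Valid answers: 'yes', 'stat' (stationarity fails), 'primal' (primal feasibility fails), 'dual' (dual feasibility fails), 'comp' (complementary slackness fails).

Gradient of f: grad f(x) = Q x + c = (-1, 2)
Constraint values g_i(x) = a_i^T x - b_i:
  g_1((1, -3)) = 0
Stationarity residual: grad f(x) + sum_i lambda_i a_i = (-1, 2)
  -> stationarity FAILS
Primal feasibility (all g_i <= 0): OK
Dual feasibility (all lambda_i >= 0): OK
Complementary slackness (lambda_i * g_i(x) = 0 for all i): OK

Verdict: the first failing condition is stationarity -> stat.

stat


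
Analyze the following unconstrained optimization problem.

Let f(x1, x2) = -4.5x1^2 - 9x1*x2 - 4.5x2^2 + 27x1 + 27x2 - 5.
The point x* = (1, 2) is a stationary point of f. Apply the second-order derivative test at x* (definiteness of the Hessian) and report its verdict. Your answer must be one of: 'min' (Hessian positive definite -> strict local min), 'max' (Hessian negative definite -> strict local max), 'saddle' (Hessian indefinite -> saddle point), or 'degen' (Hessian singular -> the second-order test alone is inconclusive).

Compute the Hessian H = grad^2 f:
  H = [[-9, -9], [-9, -9]]
Verify stationarity: grad f(x*) = H x* + g = (0, 0).
Eigenvalues of H: -18, 0.
H has a zero eigenvalue (singular; negative semidefinite but not definite), so H is neither positive definite, negative definite, nor indefinite. The second-order test alone is inconclusive -> degen.
(Indeed, f is constant along the null direction of H through x*, so x* is not a strict local extremum.)

degen


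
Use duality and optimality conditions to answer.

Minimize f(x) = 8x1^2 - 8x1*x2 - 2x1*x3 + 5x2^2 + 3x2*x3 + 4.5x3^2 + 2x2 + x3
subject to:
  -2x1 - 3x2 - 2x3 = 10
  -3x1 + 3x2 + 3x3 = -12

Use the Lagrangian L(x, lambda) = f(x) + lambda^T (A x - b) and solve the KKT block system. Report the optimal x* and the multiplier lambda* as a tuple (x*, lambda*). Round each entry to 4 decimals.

Form the Lagrangian:
  L(x, lambda) = (1/2) x^T Q x + c^T x + lambda^T (A x - b)
Stationarity (grad_x L = 0): Q x + c + A^T lambda = 0.
Primal feasibility: A x = b.

This gives the KKT block system:
  [ Q   A^T ] [ x     ]   [-c ]
  [ A    0  ] [ lambda ] = [ b ]

Solving the linear system:
  x*      = (-0.0031, -1.9877, -2.0154)
  lambda* = (-0.8031, 7.1631)
  f(x*)   = 43.9985

x* = (-0.0031, -1.9877, -2.0154), lambda* = (-0.8031, 7.1631)


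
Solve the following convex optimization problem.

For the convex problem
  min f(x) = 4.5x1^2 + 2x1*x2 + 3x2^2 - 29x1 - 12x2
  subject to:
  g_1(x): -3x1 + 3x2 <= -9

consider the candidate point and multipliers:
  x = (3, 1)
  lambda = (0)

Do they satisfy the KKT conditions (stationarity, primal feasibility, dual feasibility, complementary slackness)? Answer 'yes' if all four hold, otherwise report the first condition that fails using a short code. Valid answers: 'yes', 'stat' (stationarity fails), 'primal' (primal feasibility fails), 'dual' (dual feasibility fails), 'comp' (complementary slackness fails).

Gradient of f: grad f(x) = Q x + c = (0, 0)
Constraint values g_i(x) = a_i^T x - b_i:
  g_1((3, 1)) = 3
Stationarity residual: grad f(x) + sum_i lambda_i a_i = (0, 0)
  -> stationarity OK
Primal feasibility (all g_i <= 0): FAILS
Dual feasibility (all lambda_i >= 0): OK
Complementary slackness (lambda_i * g_i(x) = 0 for all i): OK

Verdict: the first failing condition is primal_feasibility -> primal.

primal


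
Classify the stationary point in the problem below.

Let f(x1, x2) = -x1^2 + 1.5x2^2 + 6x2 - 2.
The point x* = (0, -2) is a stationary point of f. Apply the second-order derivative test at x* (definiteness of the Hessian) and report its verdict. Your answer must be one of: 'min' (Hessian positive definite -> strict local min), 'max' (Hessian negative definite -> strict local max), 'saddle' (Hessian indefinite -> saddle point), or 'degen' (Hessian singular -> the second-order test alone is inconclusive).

Compute the Hessian H = grad^2 f:
  H = [[-2, 0], [0, 3]]
Verify stationarity: grad f(x*) = H x* + g = (0, 0).
Eigenvalues of H: -2, 3.
Eigenvalues have mixed signs, so H is indefinite -> x* is a saddle point.

saddle


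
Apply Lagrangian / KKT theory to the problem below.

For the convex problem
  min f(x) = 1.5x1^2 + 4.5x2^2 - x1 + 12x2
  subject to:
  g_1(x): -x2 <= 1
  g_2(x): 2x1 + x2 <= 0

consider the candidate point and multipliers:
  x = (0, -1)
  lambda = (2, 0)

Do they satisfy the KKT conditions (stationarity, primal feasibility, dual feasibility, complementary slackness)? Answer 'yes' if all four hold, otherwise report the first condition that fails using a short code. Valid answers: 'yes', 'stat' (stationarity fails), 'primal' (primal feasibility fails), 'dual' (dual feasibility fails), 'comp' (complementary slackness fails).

Gradient of f: grad f(x) = Q x + c = (-1, 3)
Constraint values g_i(x) = a_i^T x - b_i:
  g_1((0, -1)) = 0
  g_2((0, -1)) = -1
Stationarity residual: grad f(x) + sum_i lambda_i a_i = (-1, 1)
  -> stationarity FAILS
Primal feasibility (all g_i <= 0): OK
Dual feasibility (all lambda_i >= 0): OK
Complementary slackness (lambda_i * g_i(x) = 0 for all i): OK

Verdict: the first failing condition is stationarity -> stat.

stat


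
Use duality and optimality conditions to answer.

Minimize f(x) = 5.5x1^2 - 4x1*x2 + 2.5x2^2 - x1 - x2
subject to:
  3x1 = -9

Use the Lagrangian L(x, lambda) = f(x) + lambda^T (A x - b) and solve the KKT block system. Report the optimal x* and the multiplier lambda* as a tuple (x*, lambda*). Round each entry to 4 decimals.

Form the Lagrangian:
  L(x, lambda) = (1/2) x^T Q x + c^T x + lambda^T (A x - b)
Stationarity (grad_x L = 0): Q x + c + A^T lambda = 0.
Primal feasibility: A x = b.

This gives the KKT block system:
  [ Q   A^T ] [ x     ]   [-c ]
  [ A    0  ] [ lambda ] = [ b ]

Solving the linear system:
  x*      = (-3, -2.2)
  lambda* = (8.4)
  f(x*)   = 40.4

x* = (-3, -2.2), lambda* = (8.4)


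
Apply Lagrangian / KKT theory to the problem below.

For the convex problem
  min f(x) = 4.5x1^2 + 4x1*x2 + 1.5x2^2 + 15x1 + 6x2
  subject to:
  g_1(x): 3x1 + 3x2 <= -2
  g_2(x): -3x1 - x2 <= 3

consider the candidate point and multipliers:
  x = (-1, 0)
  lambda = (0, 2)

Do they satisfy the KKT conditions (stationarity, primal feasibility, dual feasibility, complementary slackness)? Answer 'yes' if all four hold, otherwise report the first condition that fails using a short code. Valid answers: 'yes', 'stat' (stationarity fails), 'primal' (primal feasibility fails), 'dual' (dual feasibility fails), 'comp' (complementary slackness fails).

Gradient of f: grad f(x) = Q x + c = (6, 2)
Constraint values g_i(x) = a_i^T x - b_i:
  g_1((-1, 0)) = -1
  g_2((-1, 0)) = 0
Stationarity residual: grad f(x) + sum_i lambda_i a_i = (0, 0)
  -> stationarity OK
Primal feasibility (all g_i <= 0): OK
Dual feasibility (all lambda_i >= 0): OK
Complementary slackness (lambda_i * g_i(x) = 0 for all i): OK

Verdict: yes, KKT holds.

yes


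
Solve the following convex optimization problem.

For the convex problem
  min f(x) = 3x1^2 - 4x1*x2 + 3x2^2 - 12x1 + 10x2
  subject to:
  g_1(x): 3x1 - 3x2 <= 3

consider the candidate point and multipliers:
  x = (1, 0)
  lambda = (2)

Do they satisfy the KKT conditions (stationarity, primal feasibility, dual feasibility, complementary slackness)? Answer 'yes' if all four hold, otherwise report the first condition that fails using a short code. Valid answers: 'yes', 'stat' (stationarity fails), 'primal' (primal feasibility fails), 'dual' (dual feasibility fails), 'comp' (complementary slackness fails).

Gradient of f: grad f(x) = Q x + c = (-6, 6)
Constraint values g_i(x) = a_i^T x - b_i:
  g_1((1, 0)) = 0
Stationarity residual: grad f(x) + sum_i lambda_i a_i = (0, 0)
  -> stationarity OK
Primal feasibility (all g_i <= 0): OK
Dual feasibility (all lambda_i >= 0): OK
Complementary slackness (lambda_i * g_i(x) = 0 for all i): OK

Verdict: yes, KKT holds.

yes


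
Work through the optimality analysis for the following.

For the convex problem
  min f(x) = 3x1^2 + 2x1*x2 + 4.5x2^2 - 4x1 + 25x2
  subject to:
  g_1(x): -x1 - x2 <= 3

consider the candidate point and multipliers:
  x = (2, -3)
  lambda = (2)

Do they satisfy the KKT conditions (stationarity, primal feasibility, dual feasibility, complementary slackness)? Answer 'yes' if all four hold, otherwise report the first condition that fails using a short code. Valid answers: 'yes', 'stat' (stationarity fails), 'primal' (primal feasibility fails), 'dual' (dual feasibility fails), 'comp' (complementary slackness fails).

Gradient of f: grad f(x) = Q x + c = (2, 2)
Constraint values g_i(x) = a_i^T x - b_i:
  g_1((2, -3)) = -2
Stationarity residual: grad f(x) + sum_i lambda_i a_i = (0, 0)
  -> stationarity OK
Primal feasibility (all g_i <= 0): OK
Dual feasibility (all lambda_i >= 0): OK
Complementary slackness (lambda_i * g_i(x) = 0 for all i): FAILS

Verdict: the first failing condition is complementary_slackness -> comp.

comp


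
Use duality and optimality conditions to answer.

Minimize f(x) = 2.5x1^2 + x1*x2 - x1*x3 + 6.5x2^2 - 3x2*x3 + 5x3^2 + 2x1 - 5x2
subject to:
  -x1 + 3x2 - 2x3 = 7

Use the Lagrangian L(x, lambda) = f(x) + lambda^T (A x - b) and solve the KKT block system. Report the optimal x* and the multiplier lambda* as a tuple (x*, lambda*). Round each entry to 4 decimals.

Form the Lagrangian:
  L(x, lambda) = (1/2) x^T Q x + c^T x + lambda^T (A x - b)
Stationarity (grad_x L = 0): Q x + c + A^T lambda = 0.
Primal feasibility: A x = b.

This gives the KKT block system:
  [ Q   A^T ] [ x     ]   [-c ]
  [ A    0  ] [ lambda ] = [ b ]

Solving the linear system:
  x*      = (-1.6612, 1.3661, -0.6202)
  lambda* = (-4.3197)
  f(x*)   = 10.0423

x* = (-1.6612, 1.3661, -0.6202), lambda* = (-4.3197)


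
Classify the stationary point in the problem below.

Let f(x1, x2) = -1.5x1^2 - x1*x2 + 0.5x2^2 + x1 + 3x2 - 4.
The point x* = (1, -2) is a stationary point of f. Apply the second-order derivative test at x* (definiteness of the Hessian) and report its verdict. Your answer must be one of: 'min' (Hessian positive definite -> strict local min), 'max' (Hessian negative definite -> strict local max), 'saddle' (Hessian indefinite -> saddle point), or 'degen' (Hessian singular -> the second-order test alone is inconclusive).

Compute the Hessian H = grad^2 f:
  H = [[-3, -1], [-1, 1]]
Verify stationarity: grad f(x*) = H x* + g = (0, 0).
Eigenvalues of H: -3.2361, 1.2361.
Eigenvalues have mixed signs, so H is indefinite -> x* is a saddle point.

saddle


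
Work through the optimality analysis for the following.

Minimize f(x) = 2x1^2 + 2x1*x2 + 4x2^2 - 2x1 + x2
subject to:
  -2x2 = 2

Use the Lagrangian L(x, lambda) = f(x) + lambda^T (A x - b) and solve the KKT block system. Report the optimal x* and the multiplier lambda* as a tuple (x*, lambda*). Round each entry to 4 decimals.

Form the Lagrangian:
  L(x, lambda) = (1/2) x^T Q x + c^T x + lambda^T (A x - b)
Stationarity (grad_x L = 0): Q x + c + A^T lambda = 0.
Primal feasibility: A x = b.

This gives the KKT block system:
  [ Q   A^T ] [ x     ]   [-c ]
  [ A    0  ] [ lambda ] = [ b ]

Solving the linear system:
  x*      = (1, -1)
  lambda* = (-2.5)
  f(x*)   = 1

x* = (1, -1), lambda* = (-2.5)


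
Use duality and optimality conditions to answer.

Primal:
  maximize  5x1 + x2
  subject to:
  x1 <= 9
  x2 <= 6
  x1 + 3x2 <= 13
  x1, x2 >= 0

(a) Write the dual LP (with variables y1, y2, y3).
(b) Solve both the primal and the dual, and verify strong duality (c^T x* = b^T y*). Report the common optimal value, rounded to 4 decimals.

The standard primal-dual pair for 'max c^T x s.t. A x <= b, x >= 0' is:
  Dual:  min b^T y  s.t.  A^T y >= c,  y >= 0.

So the dual LP is:
  minimize  9y1 + 6y2 + 13y3
  subject to:
    y1 + y3 >= 5
    y2 + 3y3 >= 1
    y1, y2, y3 >= 0

Solving the primal: x* = (9, 1.3333).
  primal value c^T x* = 46.3333.
Solving the dual: y* = (4.6667, 0, 0.3333).
  dual value b^T y* = 46.3333.
Strong duality: c^T x* = b^T y*. Confirmed.

46.3333
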